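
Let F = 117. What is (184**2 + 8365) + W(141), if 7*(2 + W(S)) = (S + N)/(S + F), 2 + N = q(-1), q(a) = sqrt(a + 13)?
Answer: 76247653/1806 + sqrt(3)/903 ≈ 42219.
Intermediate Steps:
q(a) = sqrt(13 + a)
N = -2 + 2*sqrt(3) (N = -2 + sqrt(13 - 1) = -2 + sqrt(12) = -2 + 2*sqrt(3) ≈ 1.4641)
W(S) = -2 + (-2 + S + 2*sqrt(3))/(7*(117 + S)) (W(S) = -2 + ((S + (-2 + 2*sqrt(3)))/(S + 117))/7 = -2 + ((-2 + S + 2*sqrt(3))/(117 + S))/7 = -2 + (-2 + S + 2*sqrt(3))/(7*(117 + S)))
(184**2 + 8365) + W(141) = (184**2 + 8365) + (-1640 - 13*141 + 2*sqrt(3))/(7*(117 + 141)) = (33856 + 8365) + (1/7)*(-1640 - 1833 + 2*sqrt(3))/258 = 42221 + (1/7)*(1/258)*(-3473 + 2*sqrt(3)) = 42221 + (-3473/1806 + sqrt(3)/903) = 76247653/1806 + sqrt(3)/903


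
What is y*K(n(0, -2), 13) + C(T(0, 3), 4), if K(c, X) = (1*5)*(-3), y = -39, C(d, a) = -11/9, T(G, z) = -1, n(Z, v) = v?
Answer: 5254/9 ≈ 583.78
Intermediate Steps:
C(d, a) = -11/9 (C(d, a) = -11*1/9 = -11/9)
K(c, X) = -15 (K(c, X) = 5*(-3) = -15)
y*K(n(0, -2), 13) + C(T(0, 3), 4) = -39*(-15) - 11/9 = 585 - 11/9 = 5254/9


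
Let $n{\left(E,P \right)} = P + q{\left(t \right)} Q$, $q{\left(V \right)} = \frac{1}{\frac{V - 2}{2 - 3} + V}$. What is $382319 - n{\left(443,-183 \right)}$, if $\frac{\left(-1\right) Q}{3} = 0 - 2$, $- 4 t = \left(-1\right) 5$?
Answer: $382499$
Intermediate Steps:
$t = \frac{5}{4}$ ($t = - \frac{\left(-1\right) 5}{4} = \left(- \frac{1}{4}\right) \left(-5\right) = \frac{5}{4} \approx 1.25$)
$Q = 6$ ($Q = - 3 \left(0 - 2\right) = \left(-3\right) \left(-2\right) = 6$)
$q{\left(V \right)} = \frac{1}{2}$ ($q{\left(V \right)} = \frac{1}{\frac{-2 + V}{-1} + V} = \frac{1}{\left(-2 + V\right) \left(-1\right) + V} = \frac{1}{\left(2 - V\right) + V} = \frac{1}{2}$)
$n{\left(E,P \right)} = 3 + P$ ($n{\left(E,P \right)} = P + \frac{1}{2} \cdot 6 = P + 3 = 3 + P$)
$382319 - n{\left(443,-183 \right)} = 382319 - \left(3 - 183\right) = 382319 - -180 = 382319 + 180 = 382499$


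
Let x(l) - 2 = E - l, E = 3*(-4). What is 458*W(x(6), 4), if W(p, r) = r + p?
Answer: -5496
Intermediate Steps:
E = -12
x(l) = -10 - l (x(l) = 2 + (-12 - l) = -10 - l)
W(p, r) = p + r
458*W(x(6), 4) = 458*((-10 - 1*6) + 4) = 458*((-10 - 6) + 4) = 458*(-16 + 4) = 458*(-12) = -5496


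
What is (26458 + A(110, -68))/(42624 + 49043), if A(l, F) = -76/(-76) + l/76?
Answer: 1005497/3483346 ≈ 0.28866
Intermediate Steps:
A(l, F) = 1 + l/76 (A(l, F) = -76*(-1/76) + l*(1/76) = 1 + l/76)
(26458 + A(110, -68))/(42624 + 49043) = (26458 + (1 + (1/76)*110))/(42624 + 49043) = (26458 + (1 + 55/38))/91667 = (26458 + 93/38)*(1/91667) = (1005497/38)*(1/91667) = 1005497/3483346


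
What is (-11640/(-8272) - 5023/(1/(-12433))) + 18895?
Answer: 64593830491/1034 ≈ 6.2470e+7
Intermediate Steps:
(-11640/(-8272) - 5023/(1/(-12433))) + 18895 = (-11640*(-1/8272) - 5023/(-1/12433)) + 18895 = (1455/1034 - 5023*(-12433)) + 18895 = (1455/1034 + 62450959) + 18895 = 64574293061/1034 + 18895 = 64593830491/1034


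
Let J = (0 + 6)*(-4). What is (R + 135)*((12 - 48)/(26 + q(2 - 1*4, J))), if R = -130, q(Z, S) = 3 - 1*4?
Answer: -36/5 ≈ -7.2000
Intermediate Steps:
J = -24 (J = 6*(-4) = -24)
q(Z, S) = -1 (q(Z, S) = 3 - 4 = -1)
(R + 135)*((12 - 48)/(26 + q(2 - 1*4, J))) = (-130 + 135)*((12 - 48)/(26 - 1)) = 5*(-36/25) = -36/5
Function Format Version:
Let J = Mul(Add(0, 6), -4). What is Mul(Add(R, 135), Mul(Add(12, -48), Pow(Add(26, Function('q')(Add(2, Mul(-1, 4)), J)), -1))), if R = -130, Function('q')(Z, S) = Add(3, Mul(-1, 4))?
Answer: Rational(-36, 5) ≈ -7.2000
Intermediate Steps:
J = -24 (J = Mul(6, -4) = -24)
Function('q')(Z, S) = -1 (Function('q')(Z, S) = Add(3, -4) = -1)
Mul(Add(R, 135), Mul(Add(12, -48), Pow(Add(26, Function('q')(Add(2, Mul(-1, 4)), J)), -1))) = Mul(Add(-130, 135), Mul(Add(12, -48), Pow(Add(26, -1), -1))) = Mul(5, Mul(-36, Pow(25, -1))) = Mul(5, Mul(-36, Rational(1, 25))) = Mul(5, Rational(-36, 25)) = Rational(-36, 5)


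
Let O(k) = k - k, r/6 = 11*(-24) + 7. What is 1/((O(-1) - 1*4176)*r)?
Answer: 1/6439392 ≈ 1.5529e-7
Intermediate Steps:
r = -1542 (r = 6*(11*(-24) + 7) = 6*(-264 + 7) = 6*(-257) = -1542)
O(k) = 0
1/((O(-1) - 1*4176)*r) = 1/((0 - 1*4176)*(-1542)) = -1/1542/(0 - 4176) = -1/1542/(-4176) = -1/4176*(-1/1542) = 1/6439392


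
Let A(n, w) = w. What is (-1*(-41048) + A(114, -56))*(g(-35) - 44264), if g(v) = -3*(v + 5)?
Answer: -1810780608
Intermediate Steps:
g(v) = -15 - 3*v (g(v) = -3*(5 + v) = -15 - 3*v)
(-1*(-41048) + A(114, -56))*(g(-35) - 44264) = (-1*(-41048) - 56)*((-15 - 3*(-35)) - 44264) = (41048 - 56)*((-15 + 105) - 44264) = 40992*(90 - 44264) = 40992*(-44174) = -1810780608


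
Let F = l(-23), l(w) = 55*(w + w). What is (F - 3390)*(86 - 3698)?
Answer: 21383040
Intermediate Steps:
l(w) = 110*w (l(w) = 55*(2*w) = 110*w)
F = -2530 (F = 110*(-23) = -2530)
(F - 3390)*(86 - 3698) = (-2530 - 3390)*(86 - 3698) = -5920*(-3612) = 21383040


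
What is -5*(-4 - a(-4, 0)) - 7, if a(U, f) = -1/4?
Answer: 47/4 ≈ 11.750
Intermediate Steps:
a(U, f) = -¼ (a(U, f) = -1*¼ = -¼)
-5*(-4 - a(-4, 0)) - 7 = -5*(-4 - 1*(-¼)) - 7 = -5*(-4 + ¼) - 7 = -5*(-15/4) - 7 = 75/4 - 7 = 47/4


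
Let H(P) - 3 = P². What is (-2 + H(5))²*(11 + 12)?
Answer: 15548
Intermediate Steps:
H(P) = 3 + P²
(-2 + H(5))²*(11 + 12) = (-2 + (3 + 5²))²*(11 + 12) = (-2 + (3 + 25))²*23 = (-2 + 28)²*23 = 26²*23 = 676*23 = 15548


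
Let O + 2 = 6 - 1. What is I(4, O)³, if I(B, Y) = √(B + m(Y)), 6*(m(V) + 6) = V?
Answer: -3*I*√6/4 ≈ -1.8371*I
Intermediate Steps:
O = 3 (O = -2 + (6 - 1) = -2 + 5 = 3)
m(V) = -6 + V/6
I(B, Y) = √(-6 + B + Y/6) (I(B, Y) = √(B + (-6 + Y/6)) = √(-6 + B + Y/6))
I(4, O)³ = (√(-216 + 6*3 + 36*4)/6)³ = (√(-216 + 18 + 144)/6)³ = (√(-54)/6)³ = ((3*I*√6)/6)³ = (I*√6/2)³ = -3*I*√6/4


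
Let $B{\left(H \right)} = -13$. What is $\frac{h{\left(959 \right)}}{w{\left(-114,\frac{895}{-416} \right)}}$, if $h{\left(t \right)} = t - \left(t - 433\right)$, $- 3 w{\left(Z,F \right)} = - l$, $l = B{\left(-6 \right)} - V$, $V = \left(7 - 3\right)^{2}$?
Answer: $- \frac{1299}{29} \approx -44.793$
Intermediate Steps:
$V = 16$ ($V = 4^{2} = 16$)
$l = -29$ ($l = -13 - 16 = -29$)
$w{\left(Z,F \right)} = - \frac{29}{3}$ ($w{\left(Z,F \right)} = - \frac{\left(-1\right) \left(-29\right)}{3} = \left(- \frac{1}{3}\right) 29 = - \frac{29}{3}$)
$h{\left(t \right)} = 433$ ($h{\left(t \right)} = t - \left(-433 + t\right) = 433$)
$\frac{h{\left(959 \right)}}{w{\left(-114,\frac{895}{-416} \right)}} = \frac{433}{- \frac{29}{3}} = 433 \left(- \frac{3}{29}\right) = - \frac{1299}{29}$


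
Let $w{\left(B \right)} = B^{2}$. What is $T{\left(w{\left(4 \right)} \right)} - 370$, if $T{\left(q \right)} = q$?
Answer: $-354$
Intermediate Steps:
$T{\left(w{\left(4 \right)} \right)} - 370 = 4^{2} - 370 = 16 - 370 = -354$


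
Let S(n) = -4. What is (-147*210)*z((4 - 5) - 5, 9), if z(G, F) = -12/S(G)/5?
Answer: -18522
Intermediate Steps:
z(G, F) = ⅗ (z(G, F) = -12/(-4)/5 = -12*(-¼)*(⅕) = 3*(⅕) = ⅗)
(-147*210)*z((4 - 5) - 5, 9) = -147*210*(⅗) = -30870*⅗ = -18522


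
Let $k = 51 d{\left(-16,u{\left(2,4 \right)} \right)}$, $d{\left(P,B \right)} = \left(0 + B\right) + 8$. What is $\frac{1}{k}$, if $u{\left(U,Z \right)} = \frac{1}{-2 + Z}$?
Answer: $\frac{2}{867} \approx 0.0023068$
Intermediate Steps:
$d{\left(P,B \right)} = 8 + B$ ($d{\left(P,B \right)} = B + 8 = 8 + B$)
$k = \frac{867}{2}$ ($k = 51 \left(8 + \frac{1}{-2 + 4}\right) = 51 \left(8 + \frac{1}{2}\right) = 51 \cdot \frac{17}{2} = \frac{867}{2} \approx 433.5$)
$\frac{1}{k} = \frac{1}{\frac{867}{2}} = \frac{2}{867}$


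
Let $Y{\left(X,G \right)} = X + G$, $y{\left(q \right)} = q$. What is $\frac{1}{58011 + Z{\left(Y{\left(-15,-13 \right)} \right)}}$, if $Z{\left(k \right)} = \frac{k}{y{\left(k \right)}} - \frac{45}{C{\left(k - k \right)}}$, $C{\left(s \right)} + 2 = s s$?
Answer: $\frac{2}{116069} \approx 1.7231 \cdot 10^{-5}$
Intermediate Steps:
$C{\left(s \right)} = -2 + s^{2}$ ($C{\left(s \right)} = -2 + s s = -2 + s^{2}$)
$Y{\left(X,G \right)} = G + X$
$Z{\left(k \right)} = \frac{47}{2}$ ($Z{\left(k \right)} = \frac{k}{k} - \frac{45}{-2 + \left(k - k\right)^{2}} = 1 - \frac{45}{-2 + 0^{2}} = 1 - \frac{45}{-2 + 0} = 1 - \frac{45}{-2} = 1 - - \frac{45}{2} = 1 + \frac{45}{2} = \frac{47}{2}$)
$\frac{1}{58011 + Z{\left(Y{\left(-15,-13 \right)} \right)}} = \frac{1}{58011 + \frac{47}{2}} = \frac{1}{\frac{116069}{2}} = \frac{2}{116069}$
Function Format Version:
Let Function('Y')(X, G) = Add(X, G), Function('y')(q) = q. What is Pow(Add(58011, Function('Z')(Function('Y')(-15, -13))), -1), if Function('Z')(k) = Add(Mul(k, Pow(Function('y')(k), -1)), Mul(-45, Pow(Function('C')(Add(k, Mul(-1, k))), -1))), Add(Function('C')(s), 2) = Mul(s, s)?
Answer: Rational(2, 116069) ≈ 1.7231e-5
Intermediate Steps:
Function('C')(s) = Add(-2, Pow(s, 2)) (Function('C')(s) = Add(-2, Mul(s, s)) = Add(-2, Pow(s, 2)))
Function('Y')(X, G) = Add(G, X)
Function('Z')(k) = Rational(47, 2) (Function('Z')(k) = Add(Mul(k, Pow(k, -1)), Mul(-45, Pow(Add(-2, Pow(Add(k, Mul(-1, k)), 2)), -1))) = Add(1, Mul(-45, Pow(Add(-2, Pow(0, 2)), -1))) = Add(1, Mul(-45, Pow(Add(-2, 0), -1))) = Add(1, Mul(-45, Pow(-2, -1))) = Add(1, Mul(-45, Rational(-1, 2))) = Add(1, Rational(45, 2)) = Rational(47, 2))
Pow(Add(58011, Function('Z')(Function('Y')(-15, -13))), -1) = Pow(Add(58011, Rational(47, 2)), -1) = Pow(Rational(116069, 2), -1) = Rational(2, 116069)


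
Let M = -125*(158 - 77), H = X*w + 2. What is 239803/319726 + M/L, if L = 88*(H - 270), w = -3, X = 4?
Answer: 83145197/71618624 ≈ 1.1609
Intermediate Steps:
H = -10 (H = 4*(-3) + 2 = -12 + 2 = -10)
M = -10125 (M = -125*81 = -10125)
L = -24640 (L = 88*(-10 - 270) = 88*(-280) = -24640)
239803/319726 + M/L = 239803/319726 - 10125/(-24640) = 239803*(1/319726) - 10125*(-1/24640) = 239803/319726 + 2025/4928 = 83145197/71618624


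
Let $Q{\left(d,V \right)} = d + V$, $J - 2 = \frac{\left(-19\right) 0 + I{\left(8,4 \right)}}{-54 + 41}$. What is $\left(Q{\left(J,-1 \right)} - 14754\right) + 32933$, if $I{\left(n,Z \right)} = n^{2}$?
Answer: $\frac{236276}{13} \approx 18175.0$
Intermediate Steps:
$J = - \frac{38}{13}$ ($J = 2 + \frac{\left(-19\right) 0 + 8^{2}}{-54 + 41} = 2 + \frac{0 + 64}{-13} = 2 + 64 \left(- \frac{1}{13}\right) = 2 - \frac{64}{13} = - \frac{38}{13} \approx -2.9231$)
$Q{\left(d,V \right)} = V + d$
$\left(Q{\left(J,-1 \right)} - 14754\right) + 32933 = \left(\left(-1 - \frac{38}{13}\right) - 14754\right) + 32933 = \left(- \frac{51}{13} - 14754\right) + 32933 = - \frac{191853}{13} + 32933 = \frac{236276}{13}$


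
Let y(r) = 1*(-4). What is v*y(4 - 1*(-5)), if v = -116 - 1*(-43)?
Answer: 292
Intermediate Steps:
y(r) = -4
v = -73 (v = -116 + 43 = -73)
v*y(4 - 1*(-5)) = -73*(-4) = 292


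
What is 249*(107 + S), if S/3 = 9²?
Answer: 87150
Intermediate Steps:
S = 243 (S = 3*9² = 3*81 = 243)
249*(107 + S) = 249*(107 + 243) = 249*350 = 87150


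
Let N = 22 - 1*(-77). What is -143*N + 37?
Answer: -14120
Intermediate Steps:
N = 99 (N = 22 + 77 = 99)
-143*N + 37 = -143*99 + 37 = -14157 + 37 = -14120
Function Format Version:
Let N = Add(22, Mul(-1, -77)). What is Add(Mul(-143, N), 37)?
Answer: -14120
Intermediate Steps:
N = 99 (N = Add(22, 77) = 99)
Add(Mul(-143, N), 37) = Add(Mul(-143, 99), 37) = Add(-14157, 37) = -14120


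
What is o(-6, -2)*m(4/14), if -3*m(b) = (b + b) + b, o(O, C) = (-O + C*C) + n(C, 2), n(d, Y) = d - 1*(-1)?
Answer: -18/7 ≈ -2.5714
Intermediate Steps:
n(d, Y) = 1 + d (n(d, Y) = d + 1 = 1 + d)
o(O, C) = 1 + C + C² - O (o(O, C) = (-O + C*C) + (1 + C) = (-O + C²) + (1 + C) = (C² - O) + (1 + C) = 1 + C + C² - O)
m(b) = -b (m(b) = -((b + b) + b)/3 = -(2*b + b)/3 = -b)
o(-6, -2)*m(4/14) = (1 - 2 + (-2)² - 1*(-6))*(-4/14) = (1 - 2 + 4 + 6)*(-4/14) = 9*(-1*2/7) = 9*(-2/7) = -18/7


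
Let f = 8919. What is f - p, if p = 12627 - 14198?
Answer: 10490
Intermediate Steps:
p = -1571
f - p = 8919 - 1*(-1571) = 8919 + 1571 = 10490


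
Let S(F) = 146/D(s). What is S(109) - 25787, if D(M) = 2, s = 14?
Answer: -25714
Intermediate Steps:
S(F) = 73 (S(F) = 146/2 = 146*(½) = 73)
S(109) - 25787 = 73 - 25787 = -25714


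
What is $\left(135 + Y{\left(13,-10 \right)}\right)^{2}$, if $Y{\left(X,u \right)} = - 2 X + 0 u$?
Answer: $11881$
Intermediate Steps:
$Y{\left(X,u \right)} = - 2 X$ ($Y{\left(X,u \right)} = - 2 X + 0 = - 2 X$)
$\left(135 + Y{\left(13,-10 \right)}\right)^{2} = \left(135 - 26\right)^{2} = 109^{2} = 11881$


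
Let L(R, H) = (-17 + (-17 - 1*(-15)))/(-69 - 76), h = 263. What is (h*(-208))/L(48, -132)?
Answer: -7932080/19 ≈ -4.1748e+5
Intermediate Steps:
L(R, H) = 19/145 (L(R, H) = (-17 + (-17 + 15))/(-145) = (-17 - 2)*(-1/145) = -19*(-1/145) = 19/145)
(h*(-208))/L(48, -132) = (263*(-208))/(19/145) = -54704*145/19 = -7932080/19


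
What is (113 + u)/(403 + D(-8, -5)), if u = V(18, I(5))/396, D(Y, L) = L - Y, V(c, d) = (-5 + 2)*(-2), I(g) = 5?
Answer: 7459/26796 ≈ 0.27836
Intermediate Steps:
V(c, d) = 6 (V(c, d) = -3*(-2) = 6)
u = 1/66 (u = 6/396 = 6*(1/396) = 1/66 ≈ 0.015152)
(113 + u)/(403 + D(-8, -5)) = (113 + 1/66)/(403 + (-5 - 1*(-8))) = 7459/(66*(403 + (-5 + 8))) = 7459/(66*(403 + 3)) = (7459/66)/406 = (7459/66)*(1/406) = 7459/26796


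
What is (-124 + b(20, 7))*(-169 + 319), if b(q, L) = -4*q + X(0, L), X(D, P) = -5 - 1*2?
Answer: -31650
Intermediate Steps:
X(D, P) = -7 (X(D, P) = -5 - 2 = -7)
b(q, L) = -7 - 4*q (b(q, L) = -4*q - 7 = -7 - 4*q)
(-124 + b(20, 7))*(-169 + 319) = (-124 + (-7 - 4*20))*(-169 + 319) = (-124 + (-7 - 80))*150 = (-124 - 87)*150 = -211*150 = -31650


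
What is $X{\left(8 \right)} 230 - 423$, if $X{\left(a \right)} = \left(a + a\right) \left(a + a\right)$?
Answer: $58457$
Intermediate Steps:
$X{\left(a \right)} = 4 a^{2}$ ($X{\left(a \right)} = 2 a 2 a = 4 a^{2}$)
$X{\left(8 \right)} 230 - 423 = 4 \cdot 8^{2} \cdot 230 - 423 = 4 \cdot 64 \cdot 230 - 423 = 256 \cdot 230 - 423 = 58880 - 423 = 58457$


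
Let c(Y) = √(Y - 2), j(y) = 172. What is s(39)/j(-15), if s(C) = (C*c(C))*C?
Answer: 1521*√37/172 ≈ 53.790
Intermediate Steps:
c(Y) = √(-2 + Y)
s(C) = C²*√(-2 + C) (s(C) = (C*√(-2 + C))*C = C²*√(-2 + C))
s(39)/j(-15) = (39²*√(-2 + 39))/172 = (1521*√37)*(1/172) = 1521*√37/172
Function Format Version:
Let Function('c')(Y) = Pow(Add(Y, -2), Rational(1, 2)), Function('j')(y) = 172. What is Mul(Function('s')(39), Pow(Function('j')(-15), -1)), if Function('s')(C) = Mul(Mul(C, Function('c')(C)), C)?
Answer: Mul(Rational(1521, 172), Pow(37, Rational(1, 2))) ≈ 53.790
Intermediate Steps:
Function('c')(Y) = Pow(Add(-2, Y), Rational(1, 2))
Function('s')(C) = Mul(Pow(C, 2), Pow(Add(-2, C), Rational(1, 2))) (Function('s')(C) = Mul(Mul(C, Pow(Add(-2, C), Rational(1, 2))), C) = Mul(Pow(C, 2), Pow(Add(-2, C), Rational(1, 2))))
Mul(Function('s')(39), Pow(Function('j')(-15), -1)) = Mul(Mul(Pow(39, 2), Pow(Add(-2, 39), Rational(1, 2))), Pow(172, -1)) = Mul(Mul(1521, Pow(37, Rational(1, 2))), Rational(1, 172)) = Mul(Rational(1521, 172), Pow(37, Rational(1, 2)))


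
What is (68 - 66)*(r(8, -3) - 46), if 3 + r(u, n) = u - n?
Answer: -76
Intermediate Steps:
r(u, n) = -3 + u - n (r(u, n) = -3 + (u - n) = -3 + u - n)
(68 - 66)*(r(8, -3) - 46) = (68 - 66)*((-3 + 8 - 1*(-3)) - 46) = 2*((-3 + 8 + 3) - 46) = 2*(8 - 46) = 2*(-38) = -76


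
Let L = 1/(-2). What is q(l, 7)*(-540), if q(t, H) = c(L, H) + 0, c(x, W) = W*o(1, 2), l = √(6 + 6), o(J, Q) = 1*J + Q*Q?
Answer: -18900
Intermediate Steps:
o(J, Q) = J + Q²
l = 2*√3 (l = √12 = 2*√3 ≈ 3.4641)
L = -½ (L = 1*(-½) = -½ ≈ -0.50000)
c(x, W) = 5*W (c(x, W) = W*(1 + 2²) = W*(1 + 4) = W*5 = 5*W)
q(t, H) = 5*H (q(t, H) = 5*H + 0 = 5*H)
q(l, 7)*(-540) = (5*7)*(-540) = 35*(-540) = -18900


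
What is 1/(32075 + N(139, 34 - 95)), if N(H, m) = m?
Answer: 1/32014 ≈ 3.1236e-5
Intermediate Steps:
1/(32075 + N(139, 34 - 95)) = 1/(32075 + (34 - 95)) = 1/(32075 - 61) = 1/32014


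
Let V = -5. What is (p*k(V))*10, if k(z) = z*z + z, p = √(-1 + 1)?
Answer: 0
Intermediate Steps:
p = 0 (p = √0 = 0)
k(z) = z + z² (k(z) = z² + z = z + z²)
(p*k(V))*10 = (0*(-5*(1 - 5)))*10 = (0*(-5*(-4)))*10 = (0*20)*10 = 0*10 = 0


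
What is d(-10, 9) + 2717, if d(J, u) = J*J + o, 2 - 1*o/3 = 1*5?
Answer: 2808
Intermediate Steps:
o = -9 (o = 6 - 3*5 = 6 - 15 = -9)
d(J, u) = -9 + J² (d(J, u) = J*J - 9 = J² - 9 = -9 + J²)
d(-10, 9) + 2717 = (-9 + (-10)²) + 2717 = (-9 + 100) + 2717 = 91 + 2717 = 2808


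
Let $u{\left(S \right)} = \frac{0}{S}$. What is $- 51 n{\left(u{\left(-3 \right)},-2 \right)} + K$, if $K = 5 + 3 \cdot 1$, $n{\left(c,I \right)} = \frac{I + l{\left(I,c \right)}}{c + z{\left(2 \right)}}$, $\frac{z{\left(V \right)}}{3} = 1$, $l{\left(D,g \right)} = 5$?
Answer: $-43$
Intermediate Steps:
$z{\left(V \right)} = 3$ ($z{\left(V \right)} = 3 \cdot 1 = 3$)
$u{\left(S \right)} = 0$
$n{\left(c,I \right)} = \frac{5 + I}{3 + c}$ ($n{\left(c,I \right)} = \frac{I + 5}{c + 3} = \frac{5 + I}{3 + c}$)
$K = 8$ ($K = 5 + 3 = 8$)
$- 51 n{\left(u{\left(-3 \right)},-2 \right)} + K = - 51 \frac{5 - 2}{3 + 0} + 8 = - 51 \cdot \frac{1}{3} \cdot 3 + 8 = \left(-51\right) 1 + 8 = -51 + 8 = -43$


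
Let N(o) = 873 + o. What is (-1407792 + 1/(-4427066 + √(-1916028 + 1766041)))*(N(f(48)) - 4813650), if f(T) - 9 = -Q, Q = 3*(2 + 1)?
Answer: 44263420749508460643019998/6532971172781 + 1604259*I*√149987/6532971172781 ≈ 6.7754e+12 + 9.5102e-5*I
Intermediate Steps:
Q = 9 (Q = 3*3 = 9)
f(T) = 0 (f(T) = 9 - 1*9 = 9 - 9 = 0)
(-1407792 + 1/(-4427066 + √(-1916028 + 1766041)))*(N(f(48)) - 4813650) = (-1407792 + 1/(-4427066 + √(-1916028 + 1766041)))*((873 + 0) - 4813650) = (-1407792 + 1/(-4427066 + √(-149987)))*(873 - 4813650) = (-1407792 + 1/(-4427066 + I*√149987))*(-4812777) = 6775388958384 - 4812777/(-4427066 + I*√149987)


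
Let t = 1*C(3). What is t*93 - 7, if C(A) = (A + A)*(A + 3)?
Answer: 3341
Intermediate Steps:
C(A) = 2*A*(3 + A) (C(A) = (2*A)*(3 + A) = 2*A*(3 + A))
t = 36 (t = 1*(2*3*(3 + 3)) = 1*(2*3*6) = 1*36 = 36)
t*93 - 7 = 36*93 - 7 = 3348 - 7 = 3341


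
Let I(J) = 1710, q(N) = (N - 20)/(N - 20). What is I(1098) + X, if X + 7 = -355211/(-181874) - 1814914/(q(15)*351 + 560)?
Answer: -47596746173/165687214 ≈ -287.27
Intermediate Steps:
q(N) = 1 (q(N) = (-20 + N)/(-20 + N) = 1)
X = -330921882113/165687214 (X = -7 + (-355211/(-181874) - 1814914/(1*351 + 560)) = -7 + (-355211*(-1/181874) - 1814914/(351 + 560)) = -7 + (355211/181874 - 1814914/911) = -7 - 329762071615/165687214 = -330921882113/165687214 ≈ -1997.3)
I(1098) + X = 1710 - 330921882113/165687214 = -47596746173/165687214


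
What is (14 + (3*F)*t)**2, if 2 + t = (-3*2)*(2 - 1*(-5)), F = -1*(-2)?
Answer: 62500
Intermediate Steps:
F = 2
t = -44 (t = -2 + (-3*2)*(2 - 1*(-5)) = -2 - 6*(2 + 5) = -2 - 6*7 = -2 - 42 = -44)
(14 + (3*F)*t)**2 = (14 + (3*2)*(-44))**2 = (14 + 6*(-44))**2 = (14 - 264)**2 = (-250)**2 = 62500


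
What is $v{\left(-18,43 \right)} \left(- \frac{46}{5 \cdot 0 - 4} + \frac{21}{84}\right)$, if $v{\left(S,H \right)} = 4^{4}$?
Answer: $3008$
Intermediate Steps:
$v{\left(S,H \right)} = 256$
$v{\left(-18,43 \right)} \left(- \frac{46}{5 \cdot 0 - 4} + \frac{21}{84}\right) = 256 \left(- \frac{46}{5 \cdot 0 - 4} + \frac{21}{84}\right) = 256 \left(- \frac{46}{0 - 4} + 21 \cdot \frac{1}{84}\right) = 256 \left(- \frac{46}{-4} + \frac{1}{4}\right) = 256 \left(\left(-46\right) \left(- \frac{1}{4}\right) + \frac{1}{4}\right) = 256 \left(\frac{23}{2} + \frac{1}{4}\right) = 256 \cdot \frac{47}{4} = 3008$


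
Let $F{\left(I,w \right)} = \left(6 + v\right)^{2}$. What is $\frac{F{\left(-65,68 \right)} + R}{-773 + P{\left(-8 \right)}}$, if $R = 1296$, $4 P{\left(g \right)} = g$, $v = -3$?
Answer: $- \frac{261}{155} \approx -1.6839$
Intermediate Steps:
$P{\left(g \right)} = \frac{g}{4}$
$F{\left(I,w \right)} = 9$ ($F{\left(I,w \right)} = \left(6 - 3\right)^{2} = 3^{2} = 9$)
$\frac{F{\left(-65,68 \right)} + R}{-773 + P{\left(-8 \right)}} = \frac{9 + 1296}{-773 + \frac{1}{4} \left(-8\right)} = \frac{1305}{-773 - 2} = \frac{1305}{-775} = 1305 \left(- \frac{1}{775}\right) = - \frac{261}{155}$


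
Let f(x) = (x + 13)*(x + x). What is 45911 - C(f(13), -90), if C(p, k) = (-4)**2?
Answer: 45895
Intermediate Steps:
f(x) = 2*x*(13 + x) (f(x) = (13 + x)*(2*x) = 2*x*(13 + x))
C(p, k) = 16
45911 - C(f(13), -90) = 45911 - 1*16 = 45911 - 16 = 45895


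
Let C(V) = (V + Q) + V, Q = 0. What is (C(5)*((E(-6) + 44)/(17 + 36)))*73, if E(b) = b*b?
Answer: 58400/53 ≈ 1101.9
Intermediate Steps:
E(b) = b²
C(V) = 2*V (C(V) = (V + 0) + V = V + V = 2*V)
(C(5)*((E(-6) + 44)/(17 + 36)))*73 = ((2*5)*(((-6)² + 44)/(17 + 36)))*73 = (10*((36 + 44)/53))*73 = (10*(80*(1/53)))*73 = (10*(80/53))*73 = (800/53)*73 = 58400/53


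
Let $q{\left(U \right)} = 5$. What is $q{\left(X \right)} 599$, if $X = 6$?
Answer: $2995$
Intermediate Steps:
$q{\left(X \right)} 599 = 5 \cdot 599 = 2995$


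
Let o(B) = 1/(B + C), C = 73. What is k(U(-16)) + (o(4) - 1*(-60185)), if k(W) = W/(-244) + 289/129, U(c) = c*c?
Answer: 36467603495/605913 ≈ 60186.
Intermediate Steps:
o(B) = 1/(73 + B) (o(B) = 1/(B + 73) = 1/(73 + B))
U(c) = c²
k(W) = 289/129 - W/244 (k(W) = W*(-1/244) + 289*(1/129) = -W/244 + 289/129 = 289/129 - W/244)
k(U(-16)) + (o(4) - 1*(-60185)) = (289/129 - 1/244*(-16)²) + (1/(73 + 4) - 1*(-60185)) = (289/129 - 1/244*256) + (1/77 + 60185) = (289/129 - 64/61) + (1/77 + 60185) = 9373/7869 + 4634246/77 = 36467603495/605913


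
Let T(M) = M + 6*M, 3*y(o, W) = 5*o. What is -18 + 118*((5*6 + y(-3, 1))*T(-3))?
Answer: -61968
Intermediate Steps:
y(o, W) = 5*o/3 (y(o, W) = (5*o)/3 = 5*o/3)
T(M) = 7*M
-18 + 118*((5*6 + y(-3, 1))*T(-3)) = -18 + 118*((5*6 + (5/3)*(-3))*(7*(-3))) = -18 + 118*((30 - 5)*(-21)) = -18 + 118*(25*(-21)) = -18 + 118*(-525) = -18 - 61950 = -61968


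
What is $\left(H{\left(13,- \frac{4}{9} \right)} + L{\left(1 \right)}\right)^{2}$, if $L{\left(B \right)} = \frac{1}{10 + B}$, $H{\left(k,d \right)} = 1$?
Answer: $\frac{144}{121} \approx 1.1901$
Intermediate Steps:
$\left(H{\left(13,- \frac{4}{9} \right)} + L{\left(1 \right)}\right)^{2} = \left(1 + \frac{1}{10 + 1}\right)^{2} = \left(1 + \frac{1}{11}\right)^{2} = \left(\frac{12}{11}\right)^{2} = \frac{144}{121}$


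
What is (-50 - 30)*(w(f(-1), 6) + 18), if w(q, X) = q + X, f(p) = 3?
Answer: -2160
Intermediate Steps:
w(q, X) = X + q
(-50 - 30)*(w(f(-1), 6) + 18) = (-50 - 30)*((6 + 3) + 18) = -80*(9 + 18) = -80*27 = -2160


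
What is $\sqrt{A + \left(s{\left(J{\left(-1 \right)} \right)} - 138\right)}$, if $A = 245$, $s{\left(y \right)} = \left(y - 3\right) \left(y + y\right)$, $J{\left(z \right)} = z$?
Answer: $\sqrt{115} \approx 10.724$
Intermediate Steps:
$s{\left(y \right)} = 2 y \left(-3 + y\right)$ ($s{\left(y \right)} = \left(-3 + y\right) 2 y = 2 y \left(-3 + y\right)$)
$\sqrt{A + \left(s{\left(J{\left(-1 \right)} \right)} - 138\right)} = \sqrt{245 - \left(138 + 2 \left(-3 - 1\right)\right)} = \sqrt{245 - \left(138 + 2 \left(-4\right)\right)} = \sqrt{245 + \left(8 - 138\right)} = \sqrt{245 - 130} = \sqrt{115}$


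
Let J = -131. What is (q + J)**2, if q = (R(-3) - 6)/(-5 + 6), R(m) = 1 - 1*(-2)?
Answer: 17956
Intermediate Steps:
R(m) = 3 (R(m) = 1 + 2 = 3)
q = -3 (q = (3 - 6)/(-5 + 6) = -3/1 = -3*1 = -3)
(q + J)**2 = (-3 - 131)**2 = (-134)**2 = 17956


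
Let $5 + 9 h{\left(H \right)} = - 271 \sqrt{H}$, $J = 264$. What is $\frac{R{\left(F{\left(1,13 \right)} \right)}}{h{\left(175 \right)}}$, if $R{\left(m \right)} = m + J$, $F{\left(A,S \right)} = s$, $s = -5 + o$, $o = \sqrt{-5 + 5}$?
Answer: $\frac{777}{856810} - \frac{210567 \sqrt{7}}{856810} \approx -0.64931$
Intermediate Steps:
$o = 0$ ($o = \sqrt{0} = 0$)
$s = -5$ ($s = -5 + 0 = -5$)
$F{\left(A,S \right)} = -5$
$R{\left(m \right)} = 264 + m$ ($R{\left(m \right)} = m + 264 = 264 + m$)
$h{\left(H \right)} = - \frac{5}{9} - \frac{271 \sqrt{H}}{9}$ ($h{\left(H \right)} = - \frac{5}{9} + \frac{\left(-271\right) \sqrt{H}}{9} = - \frac{5}{9} - \frac{271 \sqrt{H}}{9}$)
$\frac{R{\left(F{\left(1,13 \right)} \right)}}{h{\left(175 \right)}} = \frac{264 - 5}{- \frac{5}{9} - \frac{271 \sqrt{175}}{9}} = \frac{259}{- \frac{5}{9} - \frac{271 \cdot 5 \sqrt{7}}{9}} = \frac{259}{- \frac{5}{9} - \frac{1355 \sqrt{7}}{9}}$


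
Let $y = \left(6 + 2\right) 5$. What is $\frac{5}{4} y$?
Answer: $50$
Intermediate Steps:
$y = 40$ ($y = 8 \cdot 5 = 40$)
$\frac{5}{4} y = \frac{5}{4} \cdot 40 = 50$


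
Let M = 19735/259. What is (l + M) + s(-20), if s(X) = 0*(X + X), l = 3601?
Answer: 952394/259 ≈ 3677.2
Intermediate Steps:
s(X) = 0 (s(X) = 0*(2*X) = 0)
M = 19735/259 (M = 19735*(1/259) = 19735/259 ≈ 76.197)
(l + M) + s(-20) = (3601 + 19735/259) + 0 = 952394/259 + 0 = 952394/259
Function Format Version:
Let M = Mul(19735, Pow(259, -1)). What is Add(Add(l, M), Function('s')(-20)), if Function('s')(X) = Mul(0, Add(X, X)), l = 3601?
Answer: Rational(952394, 259) ≈ 3677.2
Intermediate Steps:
Function('s')(X) = 0 (Function('s')(X) = Mul(0, Mul(2, X)) = 0)
M = Rational(19735, 259) (M = Mul(19735, Rational(1, 259)) = Rational(19735, 259) ≈ 76.197)
Add(Add(l, M), Function('s')(-20)) = Add(Add(3601, Rational(19735, 259)), 0) = Add(Rational(952394, 259), 0) = Rational(952394, 259)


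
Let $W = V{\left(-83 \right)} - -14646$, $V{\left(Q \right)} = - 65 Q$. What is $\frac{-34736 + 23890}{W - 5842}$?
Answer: $- \frac{10846}{14199} \approx -0.76386$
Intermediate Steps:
$W = 20041$ ($W = \left(-65\right) \left(-83\right) - -14646 = 5395 + 14646 = 20041$)
$\frac{-34736 + 23890}{W - 5842} = \frac{-34736 + 23890}{20041 - 5842} = - \frac{10846}{14199}$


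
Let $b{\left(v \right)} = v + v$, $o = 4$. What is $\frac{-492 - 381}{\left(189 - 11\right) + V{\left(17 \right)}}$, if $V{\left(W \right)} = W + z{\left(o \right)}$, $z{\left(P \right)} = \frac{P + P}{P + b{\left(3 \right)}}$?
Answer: $- \frac{4365}{979} \approx -4.4586$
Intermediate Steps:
$b{\left(v \right)} = 2 v$
$z{\left(P \right)} = \frac{2 P}{6 + P}$ ($z{\left(P \right)} = \frac{P + P}{P + 2 \cdot 3} = \frac{2 P}{P + 6} = \frac{2 P}{6 + P}$)
$V{\left(W \right)} = \frac{4}{5} + W$ ($V{\left(W \right)} = W + 2 \cdot 4 \frac{1}{6 + 4} = W + 2 \cdot 4 \cdot \frac{1}{10} = W + \frac{4}{5} = \frac{4}{5} + W$)
$\frac{-492 - 381}{\left(189 - 11\right) + V{\left(17 \right)}} = \frac{-492 - 381}{\left(189 - 11\right) + \left(\frac{4}{5} + 17\right)} = - \frac{873}{178 + \frac{89}{5}} = - \frac{873}{\frac{979}{5}} = \left(-873\right) \frac{5}{979} = - \frac{4365}{979}$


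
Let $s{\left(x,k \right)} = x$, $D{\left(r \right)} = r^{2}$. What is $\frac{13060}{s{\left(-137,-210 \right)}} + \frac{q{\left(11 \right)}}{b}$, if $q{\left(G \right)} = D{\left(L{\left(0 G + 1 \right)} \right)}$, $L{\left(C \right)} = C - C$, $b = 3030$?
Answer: $- \frac{13060}{137} \approx -95.328$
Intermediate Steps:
$L{\left(C \right)} = 0$
$q{\left(G \right)} = 0$ ($q{\left(G \right)} = 0^{2} = 0$)
$\frac{13060}{s{\left(-137,-210 \right)}} + \frac{q{\left(11 \right)}}{b} = \frac{13060}{-137} + \frac{0}{3030} = 13060 \left(- \frac{1}{137}\right) + 0 \cdot \frac{1}{3030} = - \frac{13060}{137} + 0 = - \frac{13060}{137}$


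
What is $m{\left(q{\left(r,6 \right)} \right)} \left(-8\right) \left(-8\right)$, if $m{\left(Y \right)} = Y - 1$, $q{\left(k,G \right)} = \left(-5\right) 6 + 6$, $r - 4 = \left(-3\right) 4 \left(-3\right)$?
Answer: $-1600$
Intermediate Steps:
$r = 40$ ($r = 4 + \left(-3\right) 4 \left(-3\right) = 4 - -36 = 4 + 36 = 40$)
$q{\left(k,G \right)} = -24$ ($q{\left(k,G \right)} = -30 + 6 = -24$)
$m{\left(Y \right)} = -1 + Y$
$m{\left(q{\left(r,6 \right)} \right)} \left(-8\right) \left(-8\right) = \left(-1 - 24\right) \left(-8\right) \left(-8\right) = \left(-25\right) \left(-8\right) \left(-8\right) = 200 \left(-8\right) = -1600$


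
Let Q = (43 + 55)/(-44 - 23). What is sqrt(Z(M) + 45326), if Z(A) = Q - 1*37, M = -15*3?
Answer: sqrt(203295755)/67 ≈ 212.81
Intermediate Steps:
Q = -98/67 (Q = 98/(-67) = 98*(-1/67) = -98/67 ≈ -1.4627)
M = -45
Z(A) = -2577/67 (Z(A) = -98/67 - 1*37 = -98/67 - 37 = -2577/67)
sqrt(Z(M) + 45326) = sqrt(-2577/67 + 45326) = sqrt(3034265/67) = sqrt(203295755)/67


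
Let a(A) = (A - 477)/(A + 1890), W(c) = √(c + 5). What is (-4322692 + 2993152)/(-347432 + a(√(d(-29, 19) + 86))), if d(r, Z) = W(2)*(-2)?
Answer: 1329540/(347432 + (477 - √(86 - 2*√7))/(1890 + √(86 - 2*√7))) ≈ 3.8268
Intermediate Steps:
W(c) = √(5 + c)
d(r, Z) = -2*√7 (d(r, Z) = √(5 + 2)*(-2) = √7*(-2) = -2*√7)
a(A) = (-477 + A)/(1890 + A)
(-4322692 + 2993152)/(-347432 + a(√(d(-29, 19) + 86))) = (-4322692 + 2993152)/(-347432 + (-477 + √(-2*√7 + 86))/(1890 + √(-2*√7 + 86))) = -1329540/(-347432 + (-477 + √(86 - 2*√7))/(1890 + √(86 - 2*√7)))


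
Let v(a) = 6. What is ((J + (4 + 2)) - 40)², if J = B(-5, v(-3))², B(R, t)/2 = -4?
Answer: 900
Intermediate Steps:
B(R, t) = -8 (B(R, t) = 2*(-4) = -8)
J = 64 (J = (-8)² = 64)
((J + (4 + 2)) - 40)² = ((64 + (4 + 2)) - 40)² = ((64 + 6) - 40)² = (70 - 40)² = 30² = 900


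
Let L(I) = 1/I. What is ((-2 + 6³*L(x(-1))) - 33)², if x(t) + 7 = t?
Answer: 3844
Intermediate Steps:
x(t) = -7 + t
((-2 + 6³*L(x(-1))) - 33)² = ((-2 + 6³/(-7 - 1)) - 33)² = ((-2 + 216/(-8)) - 33)² = ((-2 + 216*(-⅛)) - 33)² = ((-2 - 27) - 33)² = (-29 - 33)² = (-62)² = 3844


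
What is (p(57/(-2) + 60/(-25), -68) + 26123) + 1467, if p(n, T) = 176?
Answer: 27766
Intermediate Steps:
(p(57/(-2) + 60/(-25), -68) + 26123) + 1467 = (176 + 26123) + 1467 = 26299 + 1467 = 27766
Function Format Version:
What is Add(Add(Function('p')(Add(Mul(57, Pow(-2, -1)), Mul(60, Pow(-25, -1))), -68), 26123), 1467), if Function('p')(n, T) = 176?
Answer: 27766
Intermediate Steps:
Add(Add(Function('p')(Add(Mul(57, Pow(-2, -1)), Mul(60, Pow(-25, -1))), -68), 26123), 1467) = Add(Add(176, 26123), 1467) = Add(26299, 1467) = 27766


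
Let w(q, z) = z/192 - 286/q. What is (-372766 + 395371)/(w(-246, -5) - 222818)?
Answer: -177946560/1754014349 ≈ -0.10145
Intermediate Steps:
w(q, z) = -286/q + z/192 (w(q, z) = z*(1/192) - 286/q = z/192 - 286/q = -286/q + z/192)
(-372766 + 395371)/(w(-246, -5) - 222818) = (-372766 + 395371)/((-286/(-246) + (1/192)*(-5)) - 222818) = 22605/((-286*(-1/246) - 5/192) - 222818) = 22605/((143/123 - 5/192) - 222818) = 22605/(8947/7872 - 222818) = 22605/(-1754014349/7872) = 22605*(-7872/1754014349) = -177946560/1754014349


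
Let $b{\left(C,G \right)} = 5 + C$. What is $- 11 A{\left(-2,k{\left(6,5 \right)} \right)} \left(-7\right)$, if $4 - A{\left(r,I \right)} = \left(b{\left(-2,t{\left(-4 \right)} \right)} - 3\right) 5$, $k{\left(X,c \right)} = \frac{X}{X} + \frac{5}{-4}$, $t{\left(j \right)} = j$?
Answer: $308$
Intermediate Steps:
$k{\left(X,c \right)} = - \frac{1}{4}$ ($k{\left(X,c \right)} = 1 + 5 \left(- \frac{1}{4}\right) = 1 - \frac{5}{4} = - \frac{1}{4}$)
$A{\left(r,I \right)} = 4$ ($A{\left(r,I \right)} = 4 - \left(\left(5 - 2\right) - 3\right) 5 = 4 - \left(3 - 3\right) 5 = 4 - 0 \cdot 5 = 4 - 0 = 4 + 0 = 4$)
$- 11 A{\left(-2,k{\left(6,5 \right)} \right)} \left(-7\right) = \left(-11\right) 4 \left(-7\right) = \left(-44\right) \left(-7\right) = 308$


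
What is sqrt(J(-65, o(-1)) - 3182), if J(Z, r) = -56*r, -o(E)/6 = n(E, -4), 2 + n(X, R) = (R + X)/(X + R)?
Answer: I*sqrt(3518) ≈ 59.313*I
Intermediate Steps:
n(X, R) = -1 (n(X, R) = -2 + (R + X)/(X + R) = -2 + (R + X)/(R + X) = -2 + 1 = -1)
o(E) = 6 (o(E) = -6*(-1) = 6)
sqrt(J(-65, o(-1)) - 3182) = sqrt(-56*6 - 3182) = sqrt(-336 - 3182) = sqrt(-3518) = I*sqrt(3518)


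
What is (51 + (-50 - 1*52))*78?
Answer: -3978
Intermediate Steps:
(51 + (-50 - 1*52))*78 = (51 + (-50 - 52))*78 = (51 - 102)*78 = -51*78 = -3978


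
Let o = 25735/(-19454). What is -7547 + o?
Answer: -146845073/19454 ≈ -7548.3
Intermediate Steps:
o = -25735/19454 (o = 25735*(-1/19454) = -25735/19454 ≈ -1.3229)
-7547 + o = -7547 - 25735/19454 = -146845073/19454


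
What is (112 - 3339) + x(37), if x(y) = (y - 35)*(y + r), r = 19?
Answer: -3115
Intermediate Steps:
x(y) = (-35 + y)*(19 + y) (x(y) = (y - 35)*(y + 19) = (-35 + y)*(19 + y))
(112 - 3339) + x(37) = (112 - 3339) + (-665 + 37² - 16*37) = -3227 + (-665 + 1369 - 592) = -3227 + 112 = -3115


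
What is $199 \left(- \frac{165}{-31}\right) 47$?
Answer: $\frac{1543245}{31} \approx 49782.0$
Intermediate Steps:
$199 \left(- \frac{165}{-31}\right) 47 = 199 \left(\left(-165\right) \left(- \frac{1}{31}\right)\right) 47 = 199 \cdot \frac{165}{31} \cdot 47 = \frac{32835}{31} \cdot 47 = \frac{1543245}{31}$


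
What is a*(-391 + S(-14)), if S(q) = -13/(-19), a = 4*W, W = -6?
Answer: 177984/19 ≈ 9367.6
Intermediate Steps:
a = -24 (a = 4*(-6) = -24)
S(q) = 13/19 (S(q) = -13*(-1/19) = 13/19)
a*(-391 + S(-14)) = -24*(-391 + 13/19) = -24*(-7416/19) = 177984/19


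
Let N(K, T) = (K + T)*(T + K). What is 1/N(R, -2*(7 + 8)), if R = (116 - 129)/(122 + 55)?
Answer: 31329/28334329 ≈ 0.0011057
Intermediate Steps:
R = -13/177 ≈ -0.073446
N(K, T) = (K + T)² (N(K, T) = (K + T)*(K + T) = (K + T)²)
1/N(R, -2*(7 + 8)) = 1/((-13/177 - 2*(7 + 8))²) = 1/((-13/177 - 2*15)²) = 1/((-13/177 - 30)²) = 1/((-5323/177)²) = 1/(28334329/31329) = 31329/28334329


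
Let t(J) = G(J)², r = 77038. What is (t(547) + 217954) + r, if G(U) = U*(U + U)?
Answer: 358104397716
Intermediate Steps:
G(U) = 2*U² (G(U) = U*(2*U) = 2*U²)
t(J) = 4*J⁴ (t(J) = (2*J²)² = 4*J⁴)
(t(547) + 217954) + r = (4*547⁴ + 217954) + 77038 = (4*89526025681 + 217954) + 77038 = (358104102724 + 217954) + 77038 = 358104320678 + 77038 = 358104397716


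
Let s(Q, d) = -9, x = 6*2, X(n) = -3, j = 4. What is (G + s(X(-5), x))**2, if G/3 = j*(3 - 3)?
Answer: 81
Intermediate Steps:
x = 12
G = 0 (G = 3*(4*(3 - 3)) = 3*(4*0) = 3*0 = 0)
(G + s(X(-5), x))**2 = (0 - 9)**2 = (-9)**2 = 81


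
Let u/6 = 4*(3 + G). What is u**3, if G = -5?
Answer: -110592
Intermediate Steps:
u = -48 (u = 6*(4*(3 - 5)) = 6*(4*(-2)) = 6*(-8) = -48)
u**3 = (-48)**3 = -110592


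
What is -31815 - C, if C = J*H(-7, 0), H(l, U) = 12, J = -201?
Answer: -29403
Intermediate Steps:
C = -2412 (C = -201*12 = -2412)
-31815 - C = -31815 - 1*(-2412) = -31815 + 2412 = -29403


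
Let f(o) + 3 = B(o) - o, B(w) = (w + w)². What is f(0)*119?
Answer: -357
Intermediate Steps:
B(w) = 4*w² (B(w) = (2*w)² = 4*w²)
f(o) = -3 - o + 4*o² (f(o) = -3 + (4*o² - o) = -3 + (-o + 4*o²) = -3 - o + 4*o²)
f(0)*119 = (-3 - 1*0 + 4*0²)*119 = (-3 + 0 + 4*0)*119 = (-3 + 0 + 0)*119 = -3*119 = -357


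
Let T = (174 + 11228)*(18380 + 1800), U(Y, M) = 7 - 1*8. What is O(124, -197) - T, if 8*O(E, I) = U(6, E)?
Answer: -1840738881/8 ≈ -2.3009e+8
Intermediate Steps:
U(Y, M) = -1 (U(Y, M) = 7 - 8 = -1)
O(E, I) = -⅛ (O(E, I) = (⅛)*(-1) = -⅛)
T = 230092360 (T = 11402*20180 = 230092360)
O(124, -197) - T = -⅛ - 1*230092360 = -⅛ - 230092360 = -1840738881/8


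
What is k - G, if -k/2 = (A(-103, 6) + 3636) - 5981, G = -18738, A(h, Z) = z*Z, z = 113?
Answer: 22072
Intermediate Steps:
A(h, Z) = 113*Z
k = 3334 (k = -2*((113*6 + 3636) - 5981) = -2*((678 + 3636) - 5981) = -2*(4314 - 5981) = -2*(-1667) = 3334)
k - G = 3334 - 1*(-18738) = 3334 + 18738 = 22072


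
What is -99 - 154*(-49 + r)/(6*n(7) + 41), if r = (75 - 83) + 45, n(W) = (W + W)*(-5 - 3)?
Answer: -64317/631 ≈ -101.93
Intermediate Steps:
n(W) = -16*W (n(W) = (2*W)*(-8) = -16*W)
r = 37 (r = -8 + 45 = 37)
-99 - 154*(-49 + r)/(6*n(7) + 41) = -99 - 154*(-49 + 37)/(6*(-16*7) + 41) = -99 - (-1848)/(6*(-112) + 41) = -99 - (-1848)/(-672 + 41) = -99 - (-1848)/(-631) = -99 - (-1848)*(-1)/631 = -99 - 154*12/631 = -99 - 1848/631 = -64317/631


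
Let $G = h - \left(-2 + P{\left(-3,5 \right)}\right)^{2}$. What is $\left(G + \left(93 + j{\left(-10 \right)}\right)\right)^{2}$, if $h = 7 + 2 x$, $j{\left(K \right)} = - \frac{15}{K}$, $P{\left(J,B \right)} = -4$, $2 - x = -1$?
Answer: $\frac{20449}{4} \approx 5112.3$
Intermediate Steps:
$x = 3$ ($x = 2 - -1 = 2 + 1 = 3$)
$h = 13$ ($h = 7 + 2 \cdot 3 = 7 + 6 = 13$)
$G = -23$ ($G = 13 - \left(-2 - 4\right)^{2} = 13 - \left(-6\right)^{2} = 13 - 36 = -23$)
$\left(G + \left(93 + j{\left(-10 \right)}\right)\right)^{2} = \left(-23 + \left(93 - \frac{15}{-10}\right)\right)^{2} = \left(-23 + \left(93 - - \frac{3}{2}\right)\right)^{2} = \left(-23 + \left(93 + \frac{3}{2}\right)\right)^{2} = \left(-23 + \frac{189}{2}\right)^{2} = \left(\frac{143}{2}\right)^{2} = \frac{20449}{4}$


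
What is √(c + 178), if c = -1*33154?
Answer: 12*I*√229 ≈ 181.59*I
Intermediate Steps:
c = -33154
√(c + 178) = √(-33154 + 178) = √(-32976) = 12*I*√229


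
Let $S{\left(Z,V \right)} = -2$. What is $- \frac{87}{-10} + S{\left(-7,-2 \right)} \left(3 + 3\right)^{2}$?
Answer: $- \frac{633}{10} \approx -63.3$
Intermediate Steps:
$- \frac{87}{-10} + S{\left(-7,-2 \right)} \left(3 + 3\right)^{2} = - \frac{87}{-10} - 2 \left(3 + 3\right)^{2} = \left(-87\right) \left(- \frac{1}{10}\right) - 2 \cdot 6^{2} = \frac{87}{10} - 72 = - \frac{633}{10}$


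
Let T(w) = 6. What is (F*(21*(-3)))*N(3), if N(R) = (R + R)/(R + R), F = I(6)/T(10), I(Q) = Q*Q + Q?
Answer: -441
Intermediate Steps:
I(Q) = Q + Q**2 (I(Q) = Q**2 + Q = Q + Q**2)
F = 7 (F = (6*(1 + 6))/6 = (6*7)*(1/6) = 42*(1/6) = 7)
N(R) = 1 (N(R) = (2*R)/((2*R)) = (2*R)*(1/(2*R)) = 1)
(F*(21*(-3)))*N(3) = (7*(21*(-3)))*1 = (7*(-63))*1 = -441*1 = -441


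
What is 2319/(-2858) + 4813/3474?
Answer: 1424837/2482173 ≈ 0.57403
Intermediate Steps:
2319/(-2858) + 4813/3474 = 2319*(-1/2858) + 4813*(1/3474) = -2319/2858 + 4813/3474 = 1424837/2482173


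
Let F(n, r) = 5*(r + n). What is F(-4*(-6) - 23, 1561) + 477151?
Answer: 484961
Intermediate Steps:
F(n, r) = 5*n + 5*r (F(n, r) = 5*(n + r) = 5*n + 5*r)
F(-4*(-6) - 23, 1561) + 477151 = (5*(-4*(-6) - 23) + 5*1561) + 477151 = (5*(24 - 23) + 7805) + 477151 = (5*1 + 7805) + 477151 = (5 + 7805) + 477151 = 7810 + 477151 = 484961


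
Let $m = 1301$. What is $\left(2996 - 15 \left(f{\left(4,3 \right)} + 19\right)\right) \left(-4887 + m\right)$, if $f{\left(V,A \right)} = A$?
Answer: $-9560276$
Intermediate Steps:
$\left(2996 - 15 \left(f{\left(4,3 \right)} + 19\right)\right) \left(-4887 + m\right) = \left(2996 - 15 \left(3 + 19\right)\right) \left(-4887 + 1301\right) = \left(2996 - 330\right) \left(-3586\right) = 2666 \left(-3586\right) = -9560276$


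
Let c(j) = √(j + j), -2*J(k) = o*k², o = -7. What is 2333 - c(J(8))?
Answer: 2333 - 8*√7 ≈ 2311.8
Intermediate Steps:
J(k) = 7*k²/2 (J(k) = -(-7)*k²/2 = 7*k²/2)
c(j) = √2*√j (c(j) = √(2*j) = √2*√j)
2333 - c(J(8)) = 2333 - √2*√((7/2)*8²) = 2333 - √2*√((7/2)*64) = 2333 - √2*√224 = 2333 - √2*4*√14 = 2333 - 8*√7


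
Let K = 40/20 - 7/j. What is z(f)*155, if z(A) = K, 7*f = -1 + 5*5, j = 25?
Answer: 1333/5 ≈ 266.60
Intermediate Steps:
K = 43/25 (K = 40/20 - 7/25 = 40*(1/20) - 7*1/25 = 2 - 7/25 = 43/25 ≈ 1.7200)
f = 24/7 (f = (-1 + 5*5)/7 = (-1 + 25)/7 = (⅐)*24 = 24/7 ≈ 3.4286)
z(A) = 43/25
z(f)*155 = (43/25)*155 = 1333/5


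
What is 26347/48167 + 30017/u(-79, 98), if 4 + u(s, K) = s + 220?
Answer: 1449438378/6598879 ≈ 219.65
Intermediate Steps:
u(s, K) = 216 + s (u(s, K) = -4 + (s + 220) = -4 + (220 + s) = 216 + s)
26347/48167 + 30017/u(-79, 98) = 26347/48167 + 30017/(216 - 79) = 26347*(1/48167) + 30017/137 = 26347/48167 + 30017*(1/137) = 26347/48167 + 30017/137 = 1449438378/6598879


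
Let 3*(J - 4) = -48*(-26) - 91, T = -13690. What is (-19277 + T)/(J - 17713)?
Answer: 98901/51970 ≈ 1.9030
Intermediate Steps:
J = 1169/3 (J = 4 + (-48*(-26) - 91)/3 = 4 + (1248 - 91)/3 = 4 + (1/3)*1157 = 4 + 1157/3 = 1169/3 ≈ 389.67)
(-19277 + T)/(J - 17713) = (-19277 - 13690)/(1169/3 - 17713) = -32967/(-51970/3) = -32967*(-3/51970) = 98901/51970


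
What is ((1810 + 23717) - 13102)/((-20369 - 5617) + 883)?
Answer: -12425/25103 ≈ -0.49496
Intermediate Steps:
((1810 + 23717) - 13102)/((-20369 - 5617) + 883) = (25527 - 13102)/(-25986 + 883) = 12425/(-25103) = 12425*(-1/25103) = -12425/25103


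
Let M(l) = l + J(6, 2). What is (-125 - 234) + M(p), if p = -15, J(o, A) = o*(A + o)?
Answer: -326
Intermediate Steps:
M(l) = 48 + l (M(l) = l + 6*(2 + 6) = l + 6*8 = l + 48 = 48 + l)
(-125 - 234) + M(p) = (-125 - 234) + (48 - 15) = -359 + 33 = -326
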